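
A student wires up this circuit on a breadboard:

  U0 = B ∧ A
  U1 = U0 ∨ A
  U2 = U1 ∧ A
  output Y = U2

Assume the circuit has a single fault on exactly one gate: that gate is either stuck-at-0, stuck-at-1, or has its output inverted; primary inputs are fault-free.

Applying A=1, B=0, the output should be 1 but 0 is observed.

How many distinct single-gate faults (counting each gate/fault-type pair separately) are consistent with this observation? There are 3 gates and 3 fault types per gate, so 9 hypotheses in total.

4

Fault-free: U0=0, U1=1, U2=1 → 1. Observed 0.
  U0 stuck-at-0: output 1 ✗
  U0 stuck-at-1: output 1 ✗
  U0 inverted output: output 1 ✗
  U1 stuck-at-0: output 0 ✓
  U1 stuck-at-1: output 1 ✗
  U1 inverted output: output 0 ✓
  U2 stuck-at-0: output 0 ✓
  U2 stuck-at-1: output 1 ✗
  U2 inverted output: output 0 ✓
Consistent faults: {U1 stuck-at-0, U1 inverted output, U2 stuck-at-0, U2 inverted output} — 4 in all.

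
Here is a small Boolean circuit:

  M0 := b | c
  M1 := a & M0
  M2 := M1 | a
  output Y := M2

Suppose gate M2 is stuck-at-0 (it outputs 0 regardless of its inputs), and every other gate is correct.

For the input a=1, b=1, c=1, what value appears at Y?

Propagate with M2 forced: M0=1, M1=1, M2=0 [stuck-at-0].
So Y = 0. (Without the fault it would be 1.)

0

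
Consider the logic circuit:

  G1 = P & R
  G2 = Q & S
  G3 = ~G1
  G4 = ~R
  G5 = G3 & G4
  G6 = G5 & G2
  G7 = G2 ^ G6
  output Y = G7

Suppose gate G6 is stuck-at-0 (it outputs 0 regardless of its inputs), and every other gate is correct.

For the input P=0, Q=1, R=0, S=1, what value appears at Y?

1

Propagate with G6 forced: G1=0, G2=1, G3=1, G4=1, G5=1, G6=0 [stuck-at-0], G7=1.
So Y = 1. (Without the fault it would be 0.)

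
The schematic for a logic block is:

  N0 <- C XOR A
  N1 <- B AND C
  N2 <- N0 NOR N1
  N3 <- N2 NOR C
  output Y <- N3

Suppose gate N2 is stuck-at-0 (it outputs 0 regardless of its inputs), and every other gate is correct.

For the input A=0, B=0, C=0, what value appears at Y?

1

Propagate with N2 forced: N0=0, N1=0, N2=0 [stuck-at-0], N3=1.
So Y = 1. (Without the fault it would be 0.)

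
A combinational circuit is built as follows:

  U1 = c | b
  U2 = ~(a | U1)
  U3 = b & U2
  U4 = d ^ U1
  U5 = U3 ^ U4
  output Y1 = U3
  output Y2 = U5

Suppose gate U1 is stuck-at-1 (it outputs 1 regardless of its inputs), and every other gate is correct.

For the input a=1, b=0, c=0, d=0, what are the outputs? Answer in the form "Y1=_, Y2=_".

Propagate with U1 forced: U1=1 [stuck-at-1], U2=0, U3=0, U4=1, U5=1.
So the outputs are Y1=0, Y2=1. (Without the fault they would be Y1=0, Y2=0.)

Y1=0, Y2=1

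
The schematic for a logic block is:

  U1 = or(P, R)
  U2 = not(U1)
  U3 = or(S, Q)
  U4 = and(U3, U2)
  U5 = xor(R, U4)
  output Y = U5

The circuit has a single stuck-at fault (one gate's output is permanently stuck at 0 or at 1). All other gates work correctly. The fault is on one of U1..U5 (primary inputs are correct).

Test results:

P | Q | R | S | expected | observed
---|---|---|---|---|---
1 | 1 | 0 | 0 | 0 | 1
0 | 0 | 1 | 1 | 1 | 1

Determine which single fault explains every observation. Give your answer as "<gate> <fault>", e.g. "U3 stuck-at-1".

Fault-free values for test 1 (P=1, Q=1, R=0, S=0): U1=1, U2=0, U3=1, U4=0, U5=0, giving Y=0. Observed 1.
Test 1: faults giving observed 1 are {U1 stuck-at-0, U2 stuck-at-1, U4 stuck-at-1, U5 stuck-at-1}.
Test 2 (P=0, Q=0, R=1, S=1): fault-free U1=1, U2=0, U3=1, U4=0, U5=1 → 1; observed 1. Eliminates U1 stuck-at-0, U2 stuck-at-1, U4 stuck-at-1.
Only U5 stuck-at-1 is consistent with every test.

U5 stuck-at-1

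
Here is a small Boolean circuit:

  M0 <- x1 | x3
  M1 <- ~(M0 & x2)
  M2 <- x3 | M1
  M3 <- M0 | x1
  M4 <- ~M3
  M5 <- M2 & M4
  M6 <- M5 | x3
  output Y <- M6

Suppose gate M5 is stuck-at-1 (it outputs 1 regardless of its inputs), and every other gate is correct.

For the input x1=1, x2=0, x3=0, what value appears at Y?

1

Propagate with M5 forced: M0=1, M1=1, M2=1, M3=1, M4=0, M5=1 [stuck-at-1], M6=1.
So Y = 1. (Without the fault it would be 0.)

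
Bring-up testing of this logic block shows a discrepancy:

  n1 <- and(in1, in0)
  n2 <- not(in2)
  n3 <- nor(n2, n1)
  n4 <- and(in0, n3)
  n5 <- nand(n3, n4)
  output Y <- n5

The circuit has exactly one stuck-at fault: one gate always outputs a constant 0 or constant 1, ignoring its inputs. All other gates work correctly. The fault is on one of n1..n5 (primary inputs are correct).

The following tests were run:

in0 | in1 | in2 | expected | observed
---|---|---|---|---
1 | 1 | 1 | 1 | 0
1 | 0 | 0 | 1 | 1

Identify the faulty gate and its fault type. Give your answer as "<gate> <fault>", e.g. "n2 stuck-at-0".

n1 stuck-at-0

Fault-free values for test 1 (in0=1, in1=1, in2=1): n1=1, n2=0, n3=0, n4=0, n5=1, giving Y=1. Observed 0.
Test 1: faults giving observed 0 are {n1 stuck-at-0, n3 stuck-at-1, n5 stuck-at-0}.
Test 2 (in0=1, in1=0, in2=0): fault-free n1=0, n2=1, n3=0, n4=0, n5=1 → 1; observed 1. Eliminates n3 stuck-at-1, n5 stuck-at-0.
Only n1 stuck-at-0 is consistent with every test.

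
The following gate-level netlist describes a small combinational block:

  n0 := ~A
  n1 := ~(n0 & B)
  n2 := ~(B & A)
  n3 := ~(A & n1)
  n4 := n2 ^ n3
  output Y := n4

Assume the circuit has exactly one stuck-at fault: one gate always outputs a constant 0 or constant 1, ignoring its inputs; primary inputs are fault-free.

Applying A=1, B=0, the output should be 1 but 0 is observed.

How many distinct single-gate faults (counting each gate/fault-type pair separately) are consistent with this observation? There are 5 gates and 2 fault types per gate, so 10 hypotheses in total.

4

Fault-free: n0=0, n1=1, n2=1, n3=0, n4=1 → 1. Observed 0.
  n0 stuck-at-0: output 1 ✗
  n0 stuck-at-1: output 1 ✗
  n1 stuck-at-0: output 0 ✓
  n1 stuck-at-1: output 1 ✗
  n2 stuck-at-0: output 0 ✓
  n2 stuck-at-1: output 1 ✗
  n3 stuck-at-0: output 1 ✗
  n3 stuck-at-1: output 0 ✓
  n4 stuck-at-0: output 0 ✓
  n4 stuck-at-1: output 1 ✗
Consistent faults: {n1 stuck-at-0, n2 stuck-at-0, n3 stuck-at-1, n4 stuck-at-0} — 4 in all.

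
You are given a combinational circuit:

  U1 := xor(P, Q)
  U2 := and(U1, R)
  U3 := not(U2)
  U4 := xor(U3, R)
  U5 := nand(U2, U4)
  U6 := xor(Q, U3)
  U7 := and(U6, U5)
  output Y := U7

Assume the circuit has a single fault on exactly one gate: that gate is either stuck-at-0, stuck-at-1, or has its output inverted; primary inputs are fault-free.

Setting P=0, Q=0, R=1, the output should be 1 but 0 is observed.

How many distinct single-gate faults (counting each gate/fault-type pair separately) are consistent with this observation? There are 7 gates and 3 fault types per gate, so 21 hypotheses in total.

12

Fault-free: U1=0, U2=0, U3=1, U4=0, U5=1, U6=1, U7=1 → 1. Observed 0.
  U1: stuck-at-1, inverted output ✓; others ✗
  U2: stuck-at-1, inverted output ✓; others ✗
  U3: stuck-at-0, inverted output ✓; others ✗
  U4: none of the 3 fault types match ✗
  U5: stuck-at-0, inverted output ✓; others ✗
  U6: stuck-at-0, inverted output ✓; others ✗
  U7: stuck-at-0, inverted output ✓; others ✗
Consistent faults: {U1 stuck-at-1, U1 inverted output, U2 stuck-at-1, U2 inverted output, U3 stuck-at-0, U3 inverted output, U5 stuck-at-0, U5 inverted output, U6 stuck-at-0, U6 inverted output, U7 stuck-at-0, U7 inverted output} — 12 in all.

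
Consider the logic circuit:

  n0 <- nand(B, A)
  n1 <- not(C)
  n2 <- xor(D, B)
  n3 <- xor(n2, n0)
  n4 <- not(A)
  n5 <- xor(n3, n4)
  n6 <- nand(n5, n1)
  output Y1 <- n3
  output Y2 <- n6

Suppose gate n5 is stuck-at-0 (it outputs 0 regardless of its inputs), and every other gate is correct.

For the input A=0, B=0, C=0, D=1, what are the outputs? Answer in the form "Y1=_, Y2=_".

Y1=0, Y2=1

Propagate with n5 forced: n0=1, n1=1, n2=1, n3=0, n4=1, n5=0 [stuck-at-0], n6=1.
So the outputs are Y1=0, Y2=1. (Without the fault they would be Y1=0, Y2=0.)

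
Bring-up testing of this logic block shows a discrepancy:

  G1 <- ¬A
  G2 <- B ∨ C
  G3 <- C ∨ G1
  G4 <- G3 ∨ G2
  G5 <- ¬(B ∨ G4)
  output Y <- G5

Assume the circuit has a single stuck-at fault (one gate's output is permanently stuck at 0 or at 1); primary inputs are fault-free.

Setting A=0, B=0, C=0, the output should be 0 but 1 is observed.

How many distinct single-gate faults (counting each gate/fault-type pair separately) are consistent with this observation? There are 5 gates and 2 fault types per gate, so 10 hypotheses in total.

4

Fault-free: G1=1, G2=0, G3=1, G4=1, G5=0 → 0. Observed 1.
  G1 stuck-at-0: output 1 ✓
  G1 stuck-at-1: output 0 ✗
  G2 stuck-at-0: output 0 ✗
  G2 stuck-at-1: output 0 ✗
  G3 stuck-at-0: output 1 ✓
  G3 stuck-at-1: output 0 ✗
  G4 stuck-at-0: output 1 ✓
  G4 stuck-at-1: output 0 ✗
  G5 stuck-at-0: output 0 ✗
  G5 stuck-at-1: output 1 ✓
Consistent faults: {G1 stuck-at-0, G3 stuck-at-0, G4 stuck-at-0, G5 stuck-at-1} — 4 in all.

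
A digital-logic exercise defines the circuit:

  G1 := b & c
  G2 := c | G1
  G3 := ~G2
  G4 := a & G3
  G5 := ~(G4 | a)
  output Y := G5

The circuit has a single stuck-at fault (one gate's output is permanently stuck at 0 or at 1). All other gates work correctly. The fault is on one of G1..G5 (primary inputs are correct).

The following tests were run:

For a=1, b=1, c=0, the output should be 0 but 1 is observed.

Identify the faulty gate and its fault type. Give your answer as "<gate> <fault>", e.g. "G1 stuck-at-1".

G5 stuck-at-1

Fault-free values for test 1 (a=1, b=1, c=0): G1=0, G2=0, G3=1, G4=1, G5=0, giving Y=0. Observed 1.
Test 1: faults giving observed 1 are {G5 stuck-at-1}.
Only G5 stuck-at-1 is consistent with every test.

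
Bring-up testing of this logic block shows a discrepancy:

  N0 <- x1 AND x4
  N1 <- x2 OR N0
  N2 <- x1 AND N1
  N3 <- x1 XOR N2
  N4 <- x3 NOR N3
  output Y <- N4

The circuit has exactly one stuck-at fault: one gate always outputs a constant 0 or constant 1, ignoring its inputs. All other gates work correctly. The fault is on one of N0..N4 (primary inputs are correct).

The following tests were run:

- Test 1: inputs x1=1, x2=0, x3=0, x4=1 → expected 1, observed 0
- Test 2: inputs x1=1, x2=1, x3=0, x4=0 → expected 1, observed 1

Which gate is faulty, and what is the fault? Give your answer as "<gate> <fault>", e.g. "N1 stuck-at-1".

Fault-free values for test 1 (x1=1, x2=0, x3=0, x4=1): N0=1, N1=1, N2=1, N3=0, N4=1, giving Y=1. Observed 0.
Test 1: faults giving observed 0 are {N0 stuck-at-0, N1 stuck-at-0, N2 stuck-at-0, N3 stuck-at-1, N4 stuck-at-0}.
Test 2 (x1=1, x2=1, x3=0, x4=0): fault-free N0=0, N1=1, N2=1, N3=0, N4=1 → 1; observed 1. Eliminates N1 stuck-at-0, N2 stuck-at-0, N3 stuck-at-1, N4 stuck-at-0.
Only N0 stuck-at-0 is consistent with every test.

N0 stuck-at-0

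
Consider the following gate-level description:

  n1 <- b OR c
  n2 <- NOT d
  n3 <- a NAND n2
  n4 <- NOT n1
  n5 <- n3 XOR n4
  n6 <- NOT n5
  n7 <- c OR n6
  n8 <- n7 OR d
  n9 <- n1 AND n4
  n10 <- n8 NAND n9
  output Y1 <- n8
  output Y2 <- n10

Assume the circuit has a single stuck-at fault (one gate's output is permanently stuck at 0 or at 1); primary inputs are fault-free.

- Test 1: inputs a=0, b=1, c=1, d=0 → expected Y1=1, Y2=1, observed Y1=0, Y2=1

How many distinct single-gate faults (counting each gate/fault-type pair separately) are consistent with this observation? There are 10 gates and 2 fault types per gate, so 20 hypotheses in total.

2

Fault-free: n1=1, n2=1, n3=1, n4=0, n5=1, n6=0, n7=1, n8=1, n9=0, n10=1 → Y1=1, Y2=1. Observed Y1=0, Y2=1.
  n1: none of the 2 fault types match ✗
  n2: none of the 2 fault types match ✗
  n3: none of the 2 fault types match ✗
  n4: none of the 2 fault types match ✗
  n5: none of the 2 fault types match ✗
  n6: none of the 2 fault types match ✗
  n7: stuck-at-0 ✓; others ✗
  n8: stuck-at-0 ✓; others ✗
  n9: none of the 2 fault types match ✗
  n10: none of the 2 fault types match ✗
Consistent faults: {n7 stuck-at-0, n8 stuck-at-0} — 2 in all.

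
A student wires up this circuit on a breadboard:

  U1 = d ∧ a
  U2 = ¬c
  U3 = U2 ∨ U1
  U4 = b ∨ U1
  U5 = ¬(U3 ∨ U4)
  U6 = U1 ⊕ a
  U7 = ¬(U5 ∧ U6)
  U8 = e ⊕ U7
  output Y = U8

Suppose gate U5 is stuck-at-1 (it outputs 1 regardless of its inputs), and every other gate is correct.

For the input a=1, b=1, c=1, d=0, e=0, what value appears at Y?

0

Propagate with U5 forced: U1=0, U2=0, U3=0, U4=1, U5=1 [stuck-at-1], U6=1, U7=0, U8=0.
So Y = 0. (Without the fault it would be 1.)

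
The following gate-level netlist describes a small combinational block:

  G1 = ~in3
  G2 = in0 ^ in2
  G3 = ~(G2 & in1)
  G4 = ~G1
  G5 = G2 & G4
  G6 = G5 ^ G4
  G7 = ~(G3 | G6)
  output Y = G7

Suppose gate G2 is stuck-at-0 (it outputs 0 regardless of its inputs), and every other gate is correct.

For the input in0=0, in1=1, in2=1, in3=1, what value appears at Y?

0

Propagate with G2 forced: G1=0, G2=0 [stuck-at-0], G3=1, G4=1, G5=0, G6=1, G7=0.
So Y = 0. (Without the fault it would be 1.)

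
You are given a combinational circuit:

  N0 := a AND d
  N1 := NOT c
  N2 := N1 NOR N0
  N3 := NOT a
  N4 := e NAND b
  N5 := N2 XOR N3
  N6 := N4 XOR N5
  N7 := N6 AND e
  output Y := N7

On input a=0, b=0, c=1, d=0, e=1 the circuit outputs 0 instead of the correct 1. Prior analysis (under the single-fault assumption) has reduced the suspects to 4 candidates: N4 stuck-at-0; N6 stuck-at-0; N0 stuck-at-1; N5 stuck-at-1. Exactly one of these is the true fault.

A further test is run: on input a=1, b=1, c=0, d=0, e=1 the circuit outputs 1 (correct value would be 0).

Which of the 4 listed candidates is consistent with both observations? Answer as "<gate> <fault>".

N5 stuck-at-1

Evaluate each candidate on input a=1, b=1, c=0, d=0, e=1:
  N4 stuck-at-0: N0=0, N1=1, N2=0, N3=0, N4=0 [stuck-at-0], N5=0, N6=0, N7=0 → 0 — eliminated
  N6 stuck-at-0: N0=0, N1=1, N2=0, N3=0, N4=0, N5=0, N6=0 [stuck-at-0], N7=0 → 0 — eliminated
  N0 stuck-at-1: N0=1 [stuck-at-1], N1=1, N2=0, N3=0, N4=0, N5=0, N6=0, N7=0 → 0 — eliminated
  N5 stuck-at-1: N0=0, N1=1, N2=0, N3=0, N4=0, N5=1 [stuck-at-1], N6=1, N7=1 → 1 — matches
Only N5 stuck-at-1 reproduces the observed 1.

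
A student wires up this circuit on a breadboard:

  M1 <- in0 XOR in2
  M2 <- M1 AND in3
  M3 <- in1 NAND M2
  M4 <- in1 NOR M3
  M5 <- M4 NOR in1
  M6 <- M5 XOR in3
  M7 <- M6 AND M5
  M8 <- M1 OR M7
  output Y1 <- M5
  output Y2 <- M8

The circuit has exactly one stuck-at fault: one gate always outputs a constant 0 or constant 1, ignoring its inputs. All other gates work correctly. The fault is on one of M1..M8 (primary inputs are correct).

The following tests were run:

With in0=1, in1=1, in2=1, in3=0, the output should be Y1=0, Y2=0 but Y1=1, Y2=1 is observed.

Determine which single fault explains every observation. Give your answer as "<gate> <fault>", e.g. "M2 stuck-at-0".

Fault-free values for test 1 (in0=1, in1=1, in2=1, in3=0): M1=0, M2=0, M3=1, M4=0, M5=0, M6=0, M7=0, M8=0, giving Y1=0, Y2=0. Observed Y1=1, Y2=1.
Test 1: faults giving observed Y1=1, Y2=1 are {M5 stuck-at-1}.
Only M5 stuck-at-1 is consistent with every test.

M5 stuck-at-1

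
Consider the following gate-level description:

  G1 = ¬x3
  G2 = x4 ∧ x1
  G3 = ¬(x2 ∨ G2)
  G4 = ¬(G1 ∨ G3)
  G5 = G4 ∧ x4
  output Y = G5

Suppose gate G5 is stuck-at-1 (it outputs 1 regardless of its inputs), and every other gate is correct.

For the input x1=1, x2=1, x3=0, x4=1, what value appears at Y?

Propagate with G5 forced: G1=1, G2=1, G3=0, G4=0, G5=1 [stuck-at-1].
So Y = 1. (Without the fault it would be 0.)

1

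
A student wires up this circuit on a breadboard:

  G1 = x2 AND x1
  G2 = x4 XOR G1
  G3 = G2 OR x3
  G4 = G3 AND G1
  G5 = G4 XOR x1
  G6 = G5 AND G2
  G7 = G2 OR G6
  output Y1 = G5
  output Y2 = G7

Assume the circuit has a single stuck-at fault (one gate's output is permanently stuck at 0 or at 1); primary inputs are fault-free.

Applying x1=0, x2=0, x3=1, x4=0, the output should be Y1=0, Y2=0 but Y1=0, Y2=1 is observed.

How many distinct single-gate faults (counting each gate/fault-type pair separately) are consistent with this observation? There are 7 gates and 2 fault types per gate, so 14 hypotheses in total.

3

Fault-free: G1=0, G2=0, G3=1, G4=0, G5=0, G6=0, G7=0 → Y1=0, Y2=0. Observed Y1=0, Y2=1.
  G1 stuck-at-0: output Y1=0, Y2=0 ✗
  G1 stuck-at-1: output Y1=1, Y2=1 ✗
  G2 stuck-at-0: output Y1=0, Y2=0 ✗
  G2 stuck-at-1: output Y1=0, Y2=1 ✓
  G3 stuck-at-0: output Y1=0, Y2=0 ✗
  G3 stuck-at-1: output Y1=0, Y2=0 ✗
  G4 stuck-at-0: output Y1=0, Y2=0 ✗
  G4 stuck-at-1: output Y1=1, Y2=0 ✗
  G5 stuck-at-0: output Y1=0, Y2=0 ✗
  G5 stuck-at-1: output Y1=1, Y2=0 ✗
  G6 stuck-at-0: output Y1=0, Y2=0 ✗
  G6 stuck-at-1: output Y1=0, Y2=1 ✓
  G7 stuck-at-0: output Y1=0, Y2=0 ✗
  G7 stuck-at-1: output Y1=0, Y2=1 ✓
Consistent faults: {G2 stuck-at-1, G6 stuck-at-1, G7 stuck-at-1} — 3 in all.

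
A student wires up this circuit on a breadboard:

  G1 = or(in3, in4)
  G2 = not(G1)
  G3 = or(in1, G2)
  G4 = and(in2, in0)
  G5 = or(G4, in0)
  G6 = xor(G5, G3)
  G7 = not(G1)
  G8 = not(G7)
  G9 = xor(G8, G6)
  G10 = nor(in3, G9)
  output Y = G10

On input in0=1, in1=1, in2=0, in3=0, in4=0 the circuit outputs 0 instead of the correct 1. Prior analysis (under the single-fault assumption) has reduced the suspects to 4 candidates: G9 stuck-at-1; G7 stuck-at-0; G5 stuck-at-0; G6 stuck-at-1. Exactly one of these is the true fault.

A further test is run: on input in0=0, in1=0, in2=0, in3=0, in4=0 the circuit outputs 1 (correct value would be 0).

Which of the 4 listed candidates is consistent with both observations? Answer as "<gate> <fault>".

Evaluate each candidate on input in0=0, in1=0, in2=0, in3=0, in4=0:
  G9 stuck-at-1: G1=0, G2=1, G3=1, G4=0, G5=0, G6=1, G7=1, G8=0, G9=1 [stuck-at-1], G10=0 → 0 — eliminated
  G7 stuck-at-0: G1=0, G2=1, G3=1, G4=0, G5=0, G6=1, G7=0 [stuck-at-0], G8=1, G9=0, G10=1 → 1 — matches
  G5 stuck-at-0: G1=0, G2=1, G3=1, G4=0, G5=0 [stuck-at-0], G6=1, G7=1, G8=0, G9=1, G10=0 → 0 — eliminated
  G6 stuck-at-1: G1=0, G2=1, G3=1, G4=0, G5=0, G6=1 [stuck-at-1], G7=1, G8=0, G9=1, G10=0 → 0 — eliminated
Only G7 stuck-at-0 reproduces the observed 1.

G7 stuck-at-0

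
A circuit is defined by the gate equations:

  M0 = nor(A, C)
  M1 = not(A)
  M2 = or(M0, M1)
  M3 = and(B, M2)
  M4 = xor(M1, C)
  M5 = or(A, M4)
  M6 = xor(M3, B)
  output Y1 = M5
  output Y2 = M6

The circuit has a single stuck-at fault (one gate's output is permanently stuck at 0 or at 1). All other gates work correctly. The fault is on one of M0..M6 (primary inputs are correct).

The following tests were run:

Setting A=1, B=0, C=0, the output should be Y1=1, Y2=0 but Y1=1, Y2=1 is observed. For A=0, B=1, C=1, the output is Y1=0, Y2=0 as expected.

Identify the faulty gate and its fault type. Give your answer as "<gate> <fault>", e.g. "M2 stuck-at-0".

M3 stuck-at-1

Fault-free values for test 1 (A=1, B=0, C=0): M0=0, M1=0, M2=0, M3=0, M4=0, M5=1, M6=0, giving Y1=1, Y2=0. Observed Y1=1, Y2=1.
Test 1: faults giving observed Y1=1, Y2=1 are {M3 stuck-at-1, M6 stuck-at-1}.
Test 2 (A=0, B=1, C=1): fault-free M0=0, M1=1, M2=1, M3=1, M4=0, M5=0, M6=0 → Y1=0, Y2=0; observed Y1=0, Y2=0. Eliminates M6 stuck-at-1.
Only M3 stuck-at-1 is consistent with every test.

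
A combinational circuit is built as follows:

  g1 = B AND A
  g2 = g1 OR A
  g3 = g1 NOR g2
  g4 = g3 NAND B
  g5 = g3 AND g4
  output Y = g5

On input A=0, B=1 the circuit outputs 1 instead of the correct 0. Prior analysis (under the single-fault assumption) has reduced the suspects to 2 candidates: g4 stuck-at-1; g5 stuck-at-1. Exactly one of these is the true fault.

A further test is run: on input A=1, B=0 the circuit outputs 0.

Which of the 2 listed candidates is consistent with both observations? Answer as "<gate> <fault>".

g4 stuck-at-1

Evaluate each candidate on input A=1, B=0:
  g4 stuck-at-1: g1=0, g2=1, g3=0, g4=1 [stuck-at-1], g5=0 → 0 — matches
  g5 stuck-at-1: g1=0, g2=1, g3=0, g4=1, g5=1 [stuck-at-1] → 1 — eliminated
Only g4 stuck-at-1 reproduces the observed 0.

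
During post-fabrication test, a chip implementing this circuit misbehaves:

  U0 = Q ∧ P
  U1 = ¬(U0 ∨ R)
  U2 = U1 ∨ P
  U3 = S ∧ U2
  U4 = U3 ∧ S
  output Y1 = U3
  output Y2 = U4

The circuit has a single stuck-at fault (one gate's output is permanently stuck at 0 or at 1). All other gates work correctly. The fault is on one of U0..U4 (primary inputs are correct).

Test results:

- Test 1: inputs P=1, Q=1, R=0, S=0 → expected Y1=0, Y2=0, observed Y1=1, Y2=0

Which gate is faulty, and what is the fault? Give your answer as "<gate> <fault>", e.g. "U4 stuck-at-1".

U3 stuck-at-1

Fault-free values for test 1 (P=1, Q=1, R=0, S=0): U0=1, U1=0, U2=1, U3=0, U4=0, giving Y1=0, Y2=0. Observed Y1=1, Y2=0.
Test 1: faults giving observed Y1=1, Y2=0 are {U3 stuck-at-1}.
Only U3 stuck-at-1 is consistent with every test.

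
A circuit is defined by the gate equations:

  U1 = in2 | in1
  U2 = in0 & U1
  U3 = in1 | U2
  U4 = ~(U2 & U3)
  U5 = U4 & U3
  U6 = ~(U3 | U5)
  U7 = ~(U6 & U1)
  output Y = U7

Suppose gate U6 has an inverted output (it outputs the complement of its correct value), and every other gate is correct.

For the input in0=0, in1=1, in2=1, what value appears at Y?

0

Propagate with U6 forced: U1=1, U2=0, U3=1, U4=1, U5=1, U6=1 [inverted output], U7=0.
So Y = 0. (Without the fault it would be 1.)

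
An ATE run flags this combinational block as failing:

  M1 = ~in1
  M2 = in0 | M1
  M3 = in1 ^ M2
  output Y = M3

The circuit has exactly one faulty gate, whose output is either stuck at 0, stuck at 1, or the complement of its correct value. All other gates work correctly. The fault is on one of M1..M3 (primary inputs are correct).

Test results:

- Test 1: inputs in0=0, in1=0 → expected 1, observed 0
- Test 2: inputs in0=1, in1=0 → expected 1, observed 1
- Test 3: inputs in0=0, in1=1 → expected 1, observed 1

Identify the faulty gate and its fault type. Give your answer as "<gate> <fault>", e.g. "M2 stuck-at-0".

Fault-free values for test 1 (in0=0, in1=0): M1=1, M2=1, M3=1, giving Y=1. Observed 0.
Test 1: faults giving observed 0 are {M1 stuck-at-0, M1 inverted output, M2 stuck-at-0, M2 inverted output, M3 stuck-at-0, M3 inverted output}.
Test 2 (in0=1, in1=0): fault-free M1=1, M2=1, M3=1 → 1; observed 1. Eliminates M2 stuck-at-0, M2 inverted output, M3 stuck-at-0, M3 inverted output.
Test 3 (in0=0, in1=1): fault-free M1=0, M2=0, M3=1 → 1; observed 1. Eliminates M1 inverted output.
Only M1 stuck-at-0 is consistent with every test.

M1 stuck-at-0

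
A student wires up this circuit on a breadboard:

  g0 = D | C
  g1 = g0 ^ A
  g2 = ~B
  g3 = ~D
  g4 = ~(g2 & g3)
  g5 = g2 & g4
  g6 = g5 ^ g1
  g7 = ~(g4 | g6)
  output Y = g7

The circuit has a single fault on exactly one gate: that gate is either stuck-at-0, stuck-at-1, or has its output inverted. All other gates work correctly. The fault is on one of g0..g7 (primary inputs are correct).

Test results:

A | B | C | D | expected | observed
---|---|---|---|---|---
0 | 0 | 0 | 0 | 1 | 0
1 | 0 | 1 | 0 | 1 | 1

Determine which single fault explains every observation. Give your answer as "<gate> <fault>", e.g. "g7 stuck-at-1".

Fault-free values for test 1 (A=0, B=0, C=0, D=0): g0=0, g1=0, g2=1, g3=1, g4=0, g5=0, g6=0, g7=1, giving Y=1. Observed 0.
Test 1: faults giving observed 0 are {g0 stuck-at-1, g0 inverted output, g1 stuck-at-1, g1 inverted output, g2 stuck-at-0, g2 inverted output, g3 stuck-at-0, g3 inverted output, g4 stuck-at-1, g4 inverted output, g5 stuck-at-1, g5 inverted output, g6 stuck-at-1, g6 inverted output, g7 stuck-at-0, g7 inverted output}.
Test 2 (A=1, B=0, C=1, D=0): fault-free g0=1, g1=0, g2=1, g3=1, g4=0, g5=0, g6=0, g7=1 → 1; observed 1. Eliminates g0 inverted output, g1 stuck-at-1, g1 inverted output, g2 stuck-at-0, g2 inverted output, g3 stuck-at-0, g3 inverted output, g4 stuck-at-1, g4 inverted output, g5 stuck-at-1, g5 inverted output, g6 stuck-at-1, g6 inverted output, g7 stuck-at-0, g7 inverted output.
Only g0 stuck-at-1 is consistent with every test.

g0 stuck-at-1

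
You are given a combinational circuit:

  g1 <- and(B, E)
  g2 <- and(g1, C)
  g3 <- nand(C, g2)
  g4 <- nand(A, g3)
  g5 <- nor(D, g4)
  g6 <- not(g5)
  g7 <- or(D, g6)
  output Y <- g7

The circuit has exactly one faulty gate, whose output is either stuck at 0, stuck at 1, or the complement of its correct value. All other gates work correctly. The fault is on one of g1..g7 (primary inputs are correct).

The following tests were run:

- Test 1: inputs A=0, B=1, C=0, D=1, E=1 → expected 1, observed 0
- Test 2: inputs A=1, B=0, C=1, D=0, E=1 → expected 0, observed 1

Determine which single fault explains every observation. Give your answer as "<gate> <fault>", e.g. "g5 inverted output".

Fault-free values for test 1 (A=0, B=1, C=0, D=1, E=1): g1=1, g2=0, g3=1, g4=1, g5=0, g6=1, g7=1, giving Y=1. Observed 0.
Test 1: faults giving observed 0 are {g7 stuck-at-0, g7 inverted output}.
Test 2 (A=1, B=0, C=1, D=0, E=1): fault-free g1=0, g2=0, g3=1, g4=0, g5=1, g6=0, g7=0 → 0; observed 1. Eliminates g7 stuck-at-0.
Only g7 inverted output is consistent with every test.

g7 inverted output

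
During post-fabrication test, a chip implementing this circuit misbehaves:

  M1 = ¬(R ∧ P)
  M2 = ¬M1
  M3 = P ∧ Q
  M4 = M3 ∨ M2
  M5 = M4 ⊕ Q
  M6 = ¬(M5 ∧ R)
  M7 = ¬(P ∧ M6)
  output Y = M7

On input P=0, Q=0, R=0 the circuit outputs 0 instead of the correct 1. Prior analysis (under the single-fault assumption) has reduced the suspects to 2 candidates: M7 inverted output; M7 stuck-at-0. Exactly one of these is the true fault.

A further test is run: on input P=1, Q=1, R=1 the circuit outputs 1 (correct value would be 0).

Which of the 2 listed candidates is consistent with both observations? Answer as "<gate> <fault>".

M7 inverted output

Evaluate each candidate on input P=1, Q=1, R=1:
  M7 inverted output: M1=0, M2=1, M3=1, M4=1, M5=0, M6=1, M7=1 [inverted output] → 1 — matches
  M7 stuck-at-0: M1=0, M2=1, M3=1, M4=1, M5=0, M6=1, M7=0 [stuck-at-0] → 0 — eliminated
Only M7 inverted output reproduces the observed 1.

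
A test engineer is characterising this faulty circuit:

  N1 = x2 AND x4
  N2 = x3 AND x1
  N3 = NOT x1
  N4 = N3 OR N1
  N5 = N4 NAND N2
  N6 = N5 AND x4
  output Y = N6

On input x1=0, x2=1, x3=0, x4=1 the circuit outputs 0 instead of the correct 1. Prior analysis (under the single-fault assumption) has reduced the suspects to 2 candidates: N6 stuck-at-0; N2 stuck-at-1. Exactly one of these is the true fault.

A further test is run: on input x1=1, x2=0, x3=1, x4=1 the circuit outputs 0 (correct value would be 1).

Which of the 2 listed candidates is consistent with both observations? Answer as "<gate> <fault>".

Evaluate each candidate on input x1=1, x2=0, x3=1, x4=1:
  N6 stuck-at-0: N1=0, N2=1, N3=0, N4=0, N5=1, N6=0 [stuck-at-0] → 0 — matches
  N2 stuck-at-1: N1=0, N2=1 [stuck-at-1], N3=0, N4=0, N5=1, N6=1 → 1 — eliminated
Only N6 stuck-at-0 reproduces the observed 0.

N6 stuck-at-0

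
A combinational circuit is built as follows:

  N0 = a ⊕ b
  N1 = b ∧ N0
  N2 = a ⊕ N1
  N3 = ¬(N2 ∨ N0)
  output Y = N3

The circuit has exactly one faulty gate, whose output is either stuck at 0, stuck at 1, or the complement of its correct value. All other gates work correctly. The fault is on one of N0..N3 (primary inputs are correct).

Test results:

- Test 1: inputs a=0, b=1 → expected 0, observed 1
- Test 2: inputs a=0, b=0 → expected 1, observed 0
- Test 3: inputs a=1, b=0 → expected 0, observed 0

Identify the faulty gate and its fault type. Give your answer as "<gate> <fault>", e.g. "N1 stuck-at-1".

N0 inverted output

Fault-free values for test 1 (a=0, b=1): N0=1, N1=1, N2=1, N3=0, giving Y=0. Observed 1.
Test 1: faults giving observed 1 are {N0 stuck-at-0, N0 inverted output, N3 stuck-at-1, N3 inverted output}.
Test 2 (a=0, b=0): fault-free N0=0, N1=0, N2=0, N3=1 → 1; observed 0. Eliminates N0 stuck-at-0, N3 stuck-at-1.
Test 3 (a=1, b=0): fault-free N0=1, N1=0, N2=1, N3=0 → 0; observed 0. Eliminates N3 inverted output.
Only N0 inverted output is consistent with every test.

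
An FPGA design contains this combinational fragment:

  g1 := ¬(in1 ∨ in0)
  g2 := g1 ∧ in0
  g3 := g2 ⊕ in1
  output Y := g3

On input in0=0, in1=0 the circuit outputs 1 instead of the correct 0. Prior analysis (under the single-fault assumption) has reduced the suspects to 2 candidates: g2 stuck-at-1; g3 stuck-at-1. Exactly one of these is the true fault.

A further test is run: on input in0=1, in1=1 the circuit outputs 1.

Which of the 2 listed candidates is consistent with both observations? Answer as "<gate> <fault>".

g3 stuck-at-1

Evaluate each candidate on input in0=1, in1=1:
  g2 stuck-at-1: g1=0, g2=1 [stuck-at-1], g3=0 → 0 — eliminated
  g3 stuck-at-1: g1=0, g2=0, g3=1 [stuck-at-1] → 1 — matches
Only g3 stuck-at-1 reproduces the observed 1.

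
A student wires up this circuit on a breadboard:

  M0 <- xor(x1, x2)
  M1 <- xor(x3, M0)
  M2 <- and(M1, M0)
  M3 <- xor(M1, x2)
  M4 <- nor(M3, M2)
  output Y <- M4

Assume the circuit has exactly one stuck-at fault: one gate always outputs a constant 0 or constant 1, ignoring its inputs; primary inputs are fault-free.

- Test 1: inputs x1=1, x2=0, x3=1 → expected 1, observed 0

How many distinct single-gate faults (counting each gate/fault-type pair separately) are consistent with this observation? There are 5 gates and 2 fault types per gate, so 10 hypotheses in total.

Fault-free: M0=1, M1=0, M2=0, M3=0, M4=1 → 1. Observed 0.
  M0 stuck-at-0: output 0 ✓
  M0 stuck-at-1: output 1 ✗
  M1 stuck-at-0: output 1 ✗
  M1 stuck-at-1: output 0 ✓
  M2 stuck-at-0: output 1 ✗
  M2 stuck-at-1: output 0 ✓
  M3 stuck-at-0: output 1 ✗
  M3 stuck-at-1: output 0 ✓
  M4 stuck-at-0: output 0 ✓
  M4 stuck-at-1: output 1 ✗
Consistent faults: {M0 stuck-at-0, M1 stuck-at-1, M2 stuck-at-1, M3 stuck-at-1, M4 stuck-at-0} — 5 in all.

5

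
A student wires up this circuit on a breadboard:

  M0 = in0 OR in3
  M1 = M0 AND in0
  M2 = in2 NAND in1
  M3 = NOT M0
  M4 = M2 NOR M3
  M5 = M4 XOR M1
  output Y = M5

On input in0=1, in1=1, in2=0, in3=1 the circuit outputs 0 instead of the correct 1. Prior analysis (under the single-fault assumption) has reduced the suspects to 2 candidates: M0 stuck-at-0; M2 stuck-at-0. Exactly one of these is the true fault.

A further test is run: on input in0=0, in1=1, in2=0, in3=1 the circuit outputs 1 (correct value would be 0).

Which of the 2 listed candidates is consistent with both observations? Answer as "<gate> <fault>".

Evaluate each candidate on input in0=0, in1=1, in2=0, in3=1:
  M0 stuck-at-0: M0=0 [stuck-at-0], M1=0, M2=1, M3=1, M4=0, M5=0 → 0 — eliminated
  M2 stuck-at-0: M0=1, M1=0, M2=0 [stuck-at-0], M3=0, M4=1, M5=1 → 1 — matches
Only M2 stuck-at-0 reproduces the observed 1.

M2 stuck-at-0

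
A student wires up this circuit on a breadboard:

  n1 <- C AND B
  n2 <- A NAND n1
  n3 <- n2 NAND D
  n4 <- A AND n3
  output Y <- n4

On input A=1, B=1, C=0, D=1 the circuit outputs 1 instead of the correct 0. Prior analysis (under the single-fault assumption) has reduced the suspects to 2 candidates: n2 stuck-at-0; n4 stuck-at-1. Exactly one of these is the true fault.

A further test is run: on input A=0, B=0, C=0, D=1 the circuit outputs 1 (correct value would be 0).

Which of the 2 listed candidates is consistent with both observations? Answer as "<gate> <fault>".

n4 stuck-at-1

Evaluate each candidate on input A=0, B=0, C=0, D=1:
  n2 stuck-at-0: n1=0, n2=0 [stuck-at-0], n3=1, n4=0 → 0 — eliminated
  n4 stuck-at-1: n1=0, n2=1, n3=0, n4=1 [stuck-at-1] → 1 — matches
Only n4 stuck-at-1 reproduces the observed 1.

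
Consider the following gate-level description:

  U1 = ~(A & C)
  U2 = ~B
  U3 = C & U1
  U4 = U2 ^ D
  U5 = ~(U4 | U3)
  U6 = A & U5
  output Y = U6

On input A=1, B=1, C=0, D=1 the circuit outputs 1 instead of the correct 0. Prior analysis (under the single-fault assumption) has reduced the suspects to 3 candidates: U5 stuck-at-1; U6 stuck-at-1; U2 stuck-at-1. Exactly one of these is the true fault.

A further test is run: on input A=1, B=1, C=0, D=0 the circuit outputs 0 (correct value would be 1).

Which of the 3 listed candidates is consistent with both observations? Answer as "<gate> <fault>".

Evaluate each candidate on input A=1, B=1, C=0, D=0:
  U5 stuck-at-1: U1=1, U2=0, U3=0, U4=0, U5=1 [stuck-at-1], U6=1 → 1 — eliminated
  U6 stuck-at-1: U1=1, U2=0, U3=0, U4=0, U5=1, U6=1 [stuck-at-1] → 1 — eliminated
  U2 stuck-at-1: U1=1, U2=1 [stuck-at-1], U3=0, U4=1, U5=0, U6=0 → 0 — matches
Only U2 stuck-at-1 reproduces the observed 0.

U2 stuck-at-1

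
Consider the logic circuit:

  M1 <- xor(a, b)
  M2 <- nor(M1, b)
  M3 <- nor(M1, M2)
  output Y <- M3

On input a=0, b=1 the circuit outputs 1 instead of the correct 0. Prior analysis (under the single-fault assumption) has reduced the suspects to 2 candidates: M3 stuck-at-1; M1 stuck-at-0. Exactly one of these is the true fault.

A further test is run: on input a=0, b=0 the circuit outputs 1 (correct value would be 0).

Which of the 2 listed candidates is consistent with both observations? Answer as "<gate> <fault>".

M3 stuck-at-1

Evaluate each candidate on input a=0, b=0:
  M3 stuck-at-1: M1=0, M2=1, M3=1 [stuck-at-1] → 1 — matches
  M1 stuck-at-0: M1=0 [stuck-at-0], M2=1, M3=0 → 0 — eliminated
Only M3 stuck-at-1 reproduces the observed 1.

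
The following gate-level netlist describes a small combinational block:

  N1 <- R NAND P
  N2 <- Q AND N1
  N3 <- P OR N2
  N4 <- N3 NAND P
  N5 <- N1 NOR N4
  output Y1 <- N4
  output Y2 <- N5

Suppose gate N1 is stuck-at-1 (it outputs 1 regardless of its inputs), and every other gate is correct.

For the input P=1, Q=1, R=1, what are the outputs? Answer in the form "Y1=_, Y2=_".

Propagate with N1 forced: N1=1 [stuck-at-1], N2=1, N3=1, N4=0, N5=0.
So the outputs are Y1=0, Y2=0. (Without the fault they would be Y1=0, Y2=1.)

Y1=0, Y2=0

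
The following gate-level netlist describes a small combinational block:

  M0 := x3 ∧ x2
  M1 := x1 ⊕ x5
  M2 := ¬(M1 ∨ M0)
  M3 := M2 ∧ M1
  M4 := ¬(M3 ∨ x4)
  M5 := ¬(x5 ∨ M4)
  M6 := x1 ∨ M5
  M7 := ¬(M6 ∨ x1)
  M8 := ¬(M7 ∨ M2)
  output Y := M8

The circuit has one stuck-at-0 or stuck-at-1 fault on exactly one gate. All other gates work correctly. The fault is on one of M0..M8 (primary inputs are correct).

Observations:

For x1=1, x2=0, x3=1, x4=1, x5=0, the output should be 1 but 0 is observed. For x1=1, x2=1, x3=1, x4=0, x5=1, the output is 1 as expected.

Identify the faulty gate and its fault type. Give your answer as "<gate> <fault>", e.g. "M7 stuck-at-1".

Fault-free values for test 1 (x1=1, x2=0, x3=1, x4=1, x5=0): M0=0, M1=1, M2=0, M3=0, M4=0, M5=1, M6=1, M7=0, M8=1, giving Y=1. Observed 0.
Test 1: faults giving observed 0 are {M1 stuck-at-0, M2 stuck-at-1, M7 stuck-at-1, M8 stuck-at-0}.
Test 2 (x1=1, x2=1, x3=1, x4=0, x5=1): fault-free M0=1, M1=0, M2=0, M3=0, M4=1, M5=0, M6=1, M7=0, M8=1 → 1; observed 1. Eliminates M2 stuck-at-1, M7 stuck-at-1, M8 stuck-at-0.
Only M1 stuck-at-0 is consistent with every test.

M1 stuck-at-0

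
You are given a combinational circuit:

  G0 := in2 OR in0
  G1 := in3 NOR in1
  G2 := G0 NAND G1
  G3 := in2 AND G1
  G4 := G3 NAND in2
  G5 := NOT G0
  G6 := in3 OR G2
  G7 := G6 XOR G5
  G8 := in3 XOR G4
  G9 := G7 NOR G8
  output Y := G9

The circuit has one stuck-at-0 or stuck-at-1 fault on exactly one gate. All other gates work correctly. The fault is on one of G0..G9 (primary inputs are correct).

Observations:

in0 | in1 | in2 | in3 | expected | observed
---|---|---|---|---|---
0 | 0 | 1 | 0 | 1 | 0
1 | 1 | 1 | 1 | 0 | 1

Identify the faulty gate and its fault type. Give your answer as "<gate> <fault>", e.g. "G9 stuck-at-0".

Fault-free values for test 1 (in0=0, in1=0, in2=1, in3=0): G0=1, G1=1, G2=0, G3=1, G4=0, G5=0, G6=0, G7=0, G8=0, G9=1, giving Y=1. Observed 0.
Test 1: faults giving observed 0 are {G1 stuck-at-0, G2 stuck-at-1, G3 stuck-at-0, G4 stuck-at-1, G5 stuck-at-1, G6 stuck-at-1, G7 stuck-at-1, G8 stuck-at-1, G9 stuck-at-0}.
Test 2 (in0=1, in1=1, in2=1, in3=1): fault-free G0=1, G1=0, G2=1, G3=0, G4=1, G5=0, G6=1, G7=1, G8=0, G9=0 → 0; observed 1. Eliminates G1 stuck-at-0, G2 stuck-at-1, G3 stuck-at-0, G4 stuck-at-1, G6 stuck-at-1, G7 stuck-at-1, G8 stuck-at-1, G9 stuck-at-0.
Only G5 stuck-at-1 is consistent with every test.

G5 stuck-at-1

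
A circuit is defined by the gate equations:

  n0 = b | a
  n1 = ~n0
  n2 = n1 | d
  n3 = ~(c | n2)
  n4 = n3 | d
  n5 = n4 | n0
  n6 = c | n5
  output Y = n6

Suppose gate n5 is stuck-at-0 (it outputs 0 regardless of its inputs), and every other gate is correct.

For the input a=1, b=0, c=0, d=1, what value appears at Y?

Propagate with n5 forced: n0=1, n1=0, n2=1, n3=0, n4=1, n5=0 [stuck-at-0], n6=0.
So Y = 0. (Without the fault it would be 1.)

0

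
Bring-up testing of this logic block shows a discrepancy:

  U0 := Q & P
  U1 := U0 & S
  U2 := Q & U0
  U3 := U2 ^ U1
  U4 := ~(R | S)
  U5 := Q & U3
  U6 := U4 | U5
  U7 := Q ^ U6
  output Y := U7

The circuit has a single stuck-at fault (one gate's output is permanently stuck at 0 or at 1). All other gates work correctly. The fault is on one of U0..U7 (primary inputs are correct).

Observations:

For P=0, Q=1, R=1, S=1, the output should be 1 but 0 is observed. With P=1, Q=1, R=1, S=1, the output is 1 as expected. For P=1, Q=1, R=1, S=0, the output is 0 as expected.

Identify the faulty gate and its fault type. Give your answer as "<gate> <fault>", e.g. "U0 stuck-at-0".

U2 stuck-at-1

Fault-free values for test 1 (P=0, Q=1, R=1, S=1): U0=0, U1=0, U2=0, U3=0, U4=0, U5=0, U6=0, U7=1, giving Y=1. Observed 0.
Test 1: faults giving observed 0 are {U1 stuck-at-1, U2 stuck-at-1, U3 stuck-at-1, U4 stuck-at-1, U5 stuck-at-1, U6 stuck-at-1, U7 stuck-at-0}.
Test 2 (P=1, Q=1, R=1, S=1): fault-free U0=1, U1=1, U2=1, U3=0, U4=0, U5=0, U6=0, U7=1 → 1; observed 1. Eliminates U3 stuck-at-1, U4 stuck-at-1, U5 stuck-at-1, U6 stuck-at-1, U7 stuck-at-0.
Test 3 (P=1, Q=1, R=1, S=0): fault-free U0=1, U1=0, U2=1, U3=1, U4=0, U5=1, U6=1, U7=0 → 0; observed 0. Eliminates U1 stuck-at-1.
Only U2 stuck-at-1 is consistent with every test.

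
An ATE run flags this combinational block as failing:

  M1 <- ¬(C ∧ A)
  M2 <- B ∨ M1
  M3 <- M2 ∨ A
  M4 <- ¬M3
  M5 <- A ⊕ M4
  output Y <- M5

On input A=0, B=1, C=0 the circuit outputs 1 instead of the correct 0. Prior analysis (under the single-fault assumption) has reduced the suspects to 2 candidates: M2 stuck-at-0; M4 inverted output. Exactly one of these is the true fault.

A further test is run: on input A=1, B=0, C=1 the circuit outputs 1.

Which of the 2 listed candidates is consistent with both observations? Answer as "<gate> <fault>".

Evaluate each candidate on input A=1, B=0, C=1:
  M2 stuck-at-0: M1=0, M2=0 [stuck-at-0], M3=1, M4=0, M5=1 → 1 — matches
  M4 inverted output: M1=0, M2=0, M3=1, M4=1 [inverted output], M5=0 → 0 — eliminated
Only M2 stuck-at-0 reproduces the observed 1.

M2 stuck-at-0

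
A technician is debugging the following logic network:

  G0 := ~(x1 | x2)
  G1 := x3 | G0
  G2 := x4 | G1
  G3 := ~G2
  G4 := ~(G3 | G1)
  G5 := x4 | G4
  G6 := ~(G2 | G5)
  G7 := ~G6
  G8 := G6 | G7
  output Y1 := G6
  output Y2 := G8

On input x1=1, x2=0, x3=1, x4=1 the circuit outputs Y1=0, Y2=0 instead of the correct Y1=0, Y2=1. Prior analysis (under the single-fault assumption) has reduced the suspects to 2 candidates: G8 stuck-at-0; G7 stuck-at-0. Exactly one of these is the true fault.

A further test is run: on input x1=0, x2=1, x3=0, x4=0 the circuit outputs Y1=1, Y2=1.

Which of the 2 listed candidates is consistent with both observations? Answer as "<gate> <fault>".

Evaluate each candidate on input x1=0, x2=1, x3=0, x4=0:
  G8 stuck-at-0: G0=0, G1=0, G2=0, G3=1, G4=0, G5=0, G6=1, G7=0, G8=0 [stuck-at-0] → Y1=1, Y2=0 — eliminated
  G7 stuck-at-0: G0=0, G1=0, G2=0, G3=1, G4=0, G5=0, G6=1, G7=0 [stuck-at-0], G8=1 → Y1=1, Y2=1 — matches
Only G7 stuck-at-0 reproduces the observed Y1=1, Y2=1.

G7 stuck-at-0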